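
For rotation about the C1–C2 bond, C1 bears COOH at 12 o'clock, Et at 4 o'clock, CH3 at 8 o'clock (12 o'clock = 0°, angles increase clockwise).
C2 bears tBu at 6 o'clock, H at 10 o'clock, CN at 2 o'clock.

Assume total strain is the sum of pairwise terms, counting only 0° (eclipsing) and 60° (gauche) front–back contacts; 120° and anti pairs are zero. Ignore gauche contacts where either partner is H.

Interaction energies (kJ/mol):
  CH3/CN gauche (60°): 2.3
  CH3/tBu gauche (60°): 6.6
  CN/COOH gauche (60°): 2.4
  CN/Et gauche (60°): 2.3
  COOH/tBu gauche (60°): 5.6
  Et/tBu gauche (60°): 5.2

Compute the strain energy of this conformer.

This conformer (staggered): COOH–CN gauche, Et–tBu gauche, Et–CN gauche, CH3–tBu gauche; 2.4 + 5.2 + 2.3 + 6.6 = 16.5 kJ/mol.

16.5 kJ/mol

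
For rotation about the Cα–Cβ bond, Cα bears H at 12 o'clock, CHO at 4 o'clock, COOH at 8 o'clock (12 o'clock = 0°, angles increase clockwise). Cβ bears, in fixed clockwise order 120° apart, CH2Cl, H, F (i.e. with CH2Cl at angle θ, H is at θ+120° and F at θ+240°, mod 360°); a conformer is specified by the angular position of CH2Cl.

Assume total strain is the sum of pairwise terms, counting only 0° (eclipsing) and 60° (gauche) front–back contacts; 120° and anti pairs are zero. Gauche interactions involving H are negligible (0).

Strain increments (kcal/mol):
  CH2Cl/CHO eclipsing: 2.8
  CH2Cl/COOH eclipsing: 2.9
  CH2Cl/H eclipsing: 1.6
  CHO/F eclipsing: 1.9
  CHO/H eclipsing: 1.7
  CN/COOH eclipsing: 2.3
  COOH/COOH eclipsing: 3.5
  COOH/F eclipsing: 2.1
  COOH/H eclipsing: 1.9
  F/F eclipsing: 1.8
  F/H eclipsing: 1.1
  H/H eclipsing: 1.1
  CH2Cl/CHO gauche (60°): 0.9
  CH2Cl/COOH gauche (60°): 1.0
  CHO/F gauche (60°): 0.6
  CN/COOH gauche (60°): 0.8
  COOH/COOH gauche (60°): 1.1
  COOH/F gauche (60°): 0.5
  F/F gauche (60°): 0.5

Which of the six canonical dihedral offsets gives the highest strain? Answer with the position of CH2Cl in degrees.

CH2Cl at 0° (eclipsed): H(0°)/CH2Cl(0°) eclipsed 1.6; CHO(120°)/H(120°) eclipsed 1.7; COOH(240°)/F(240°) eclipsed 2.1 → 5.4 kcal/mol.
CH2Cl at 60° (staggered): CHO(120°)/CH2Cl(60°) gauche 0.9; COOH(240°)/F(300°) gauche 0.5 → 1.4 kcal/mol.
CH2Cl at 120° (eclipsed): H(0°)/F(0°) eclipsed 1.1; CHO(120°)/CH2Cl(120°) eclipsed 2.8; COOH(240°)/H(240°) eclipsed 1.9 → 5.8 kcal/mol.
CH2Cl at 180° (staggered): CHO(120°)/CH2Cl(180°) gauche 0.9; CHO(120°)/F(60°) gauche 0.6; COOH(240°)/CH2Cl(180°) gauche 1.0 → 2.5 kcal/mol.
CH2Cl at 240° (eclipsed): H(0°)/H(0°) eclipsed 1.1; CHO(120°)/F(120°) eclipsed 1.9; COOH(240°)/CH2Cl(240°) eclipsed 2.9 → 5.9 kcal/mol.
CH2Cl at 300° (staggered): CHO(120°)/F(180°) gauche 0.6; COOH(240°)/CH2Cl(300°) gauche 1.0; COOH(240°)/F(180°) gauche 0.5 → 2.1 kcal/mol.
The maximum (5.9 kcal/mol) occurs with CH2Cl at 240°.

240°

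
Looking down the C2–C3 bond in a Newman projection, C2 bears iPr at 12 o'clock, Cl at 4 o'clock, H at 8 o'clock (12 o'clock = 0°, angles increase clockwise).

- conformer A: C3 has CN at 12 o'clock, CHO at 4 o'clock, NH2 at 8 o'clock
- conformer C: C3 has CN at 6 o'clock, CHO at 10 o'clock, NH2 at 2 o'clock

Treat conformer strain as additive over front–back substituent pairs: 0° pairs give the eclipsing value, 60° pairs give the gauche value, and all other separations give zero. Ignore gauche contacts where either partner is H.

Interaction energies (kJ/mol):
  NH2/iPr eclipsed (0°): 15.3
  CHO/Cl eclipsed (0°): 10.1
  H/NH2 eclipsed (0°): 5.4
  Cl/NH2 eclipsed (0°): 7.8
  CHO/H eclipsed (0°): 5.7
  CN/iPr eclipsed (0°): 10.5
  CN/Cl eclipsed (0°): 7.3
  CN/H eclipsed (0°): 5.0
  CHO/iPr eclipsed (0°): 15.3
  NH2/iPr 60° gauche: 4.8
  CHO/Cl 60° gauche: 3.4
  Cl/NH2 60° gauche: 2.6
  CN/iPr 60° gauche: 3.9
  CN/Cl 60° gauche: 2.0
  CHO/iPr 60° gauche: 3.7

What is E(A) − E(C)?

A (eclipsed): iPr(0°)/CN(0°) eclipsed 10.5; Cl(120°)/CHO(120°) eclipsed 10.1; H(240°)/NH2(240°) eclipsed 5.4 → 26.0 kJ/mol.
C (staggered): iPr(0°)/CHO(300°) gauche 3.7; iPr(0°)/NH2(60°) gauche 4.8; Cl(120°)/CN(180°) gauche 2.0; Cl(120°)/NH2(60°) gauche 2.6 → 13.1 kJ/mol.
E(A) − E(C) = 26.0 − 13.1 = +12.9 kJ/mol.

+12.9 kJ/mol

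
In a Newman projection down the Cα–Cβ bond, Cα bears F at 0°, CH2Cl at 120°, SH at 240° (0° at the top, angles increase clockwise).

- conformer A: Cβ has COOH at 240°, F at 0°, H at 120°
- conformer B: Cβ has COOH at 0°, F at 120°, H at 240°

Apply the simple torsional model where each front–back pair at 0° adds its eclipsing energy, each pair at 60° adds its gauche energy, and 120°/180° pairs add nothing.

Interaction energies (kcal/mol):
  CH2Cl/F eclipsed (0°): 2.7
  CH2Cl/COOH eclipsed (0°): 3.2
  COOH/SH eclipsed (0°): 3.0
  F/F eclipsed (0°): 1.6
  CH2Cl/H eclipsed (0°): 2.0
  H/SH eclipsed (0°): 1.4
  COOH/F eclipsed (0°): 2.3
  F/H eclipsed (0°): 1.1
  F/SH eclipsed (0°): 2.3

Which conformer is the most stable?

A is eclipsed. F at 0° is eclipsed with F at 0° (1.6); CH2Cl at 120° is eclipsed with H at 120° (2.0); SH at 240° is eclipsed with COOH at 240° (3.0). Total 6.6 kcal/mol.
B is eclipsed. F at 0° is eclipsed with COOH at 0° (2.3); CH2Cl at 120° is eclipsed with F at 120° (2.7); SH at 240° is eclipsed with H at 240° (1.4). Total 6.4 kcal/mol.
B has the lowest total (6.4 kcal/mol).

B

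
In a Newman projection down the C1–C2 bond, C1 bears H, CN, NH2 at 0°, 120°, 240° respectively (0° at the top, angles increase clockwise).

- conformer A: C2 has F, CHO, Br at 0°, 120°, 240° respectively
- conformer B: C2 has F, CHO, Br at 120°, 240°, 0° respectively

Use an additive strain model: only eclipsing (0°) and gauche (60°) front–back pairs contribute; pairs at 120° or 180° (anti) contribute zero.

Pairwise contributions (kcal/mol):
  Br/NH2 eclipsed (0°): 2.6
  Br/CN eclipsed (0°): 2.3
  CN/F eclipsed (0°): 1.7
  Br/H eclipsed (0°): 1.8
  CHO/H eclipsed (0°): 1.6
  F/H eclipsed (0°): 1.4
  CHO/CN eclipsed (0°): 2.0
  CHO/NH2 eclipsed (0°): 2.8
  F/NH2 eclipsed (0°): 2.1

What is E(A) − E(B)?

-0.3 kcal/mol

A (eclipsed): H–F eclipsed, CN–CHO eclipsed, NH2–Br eclipsed; 1.4 + 2.0 + 2.6 = 6.0 kcal/mol.
B (eclipsed): H–Br eclipsed, CN–F eclipsed, NH2–CHO eclipsed; 1.8 + 1.7 + 2.8 = 6.3 kcal/mol.
E(A) − E(B) = 6.0 − 6.3 = -0.3 kcal/mol.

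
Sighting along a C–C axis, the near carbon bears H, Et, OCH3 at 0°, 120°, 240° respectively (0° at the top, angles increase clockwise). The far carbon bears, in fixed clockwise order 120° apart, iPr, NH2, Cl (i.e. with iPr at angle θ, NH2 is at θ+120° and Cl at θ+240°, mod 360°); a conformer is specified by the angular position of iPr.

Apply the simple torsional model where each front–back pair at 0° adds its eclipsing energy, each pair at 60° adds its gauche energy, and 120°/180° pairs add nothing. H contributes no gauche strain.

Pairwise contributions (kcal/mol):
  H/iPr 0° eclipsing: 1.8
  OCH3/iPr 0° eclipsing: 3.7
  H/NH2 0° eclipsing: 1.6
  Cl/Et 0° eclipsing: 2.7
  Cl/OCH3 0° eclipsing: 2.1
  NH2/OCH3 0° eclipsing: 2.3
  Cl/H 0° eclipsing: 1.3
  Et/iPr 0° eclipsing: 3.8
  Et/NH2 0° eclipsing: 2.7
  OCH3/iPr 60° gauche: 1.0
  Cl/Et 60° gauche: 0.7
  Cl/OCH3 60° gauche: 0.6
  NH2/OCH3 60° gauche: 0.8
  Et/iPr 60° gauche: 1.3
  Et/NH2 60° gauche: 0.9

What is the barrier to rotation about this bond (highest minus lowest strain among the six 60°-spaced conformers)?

iPr at 0° (eclipsed): H(0°)/iPr(0°) eclipsed 1.8; Et(120°)/NH2(120°) eclipsed 2.7; OCH3(240°)/Cl(240°) eclipsed 2.1 → 6.6 kcal/mol.
iPr at 60° (staggered): Et(120°)/iPr(60°) gauche 1.3; Et(120°)/NH2(180°) gauche 0.9; OCH3(240°)/NH2(180°) gauche 0.8; OCH3(240°)/Cl(300°) gauche 0.6 → 3.6 kcal/mol.
iPr at 120° (eclipsed): H(0°)/Cl(0°) eclipsed 1.3; Et(120°)/iPr(120°) eclipsed 3.8; OCH3(240°)/NH2(240°) eclipsed 2.3 → 7.4 kcal/mol.
iPr at 180° (staggered): Et(120°)/iPr(180°) gauche 1.3; Et(120°)/Cl(60°) gauche 0.7; OCH3(240°)/iPr(180°) gauche 1.0; OCH3(240°)/NH2(300°) gauche 0.8 → 3.8 kcal/mol.
iPr at 240° (eclipsed): H(0°)/NH2(0°) eclipsed 1.6; Et(120°)/Cl(120°) eclipsed 2.7; OCH3(240°)/iPr(240°) eclipsed 3.7 → 8.0 kcal/mol.
iPr at 300° (staggered): Et(120°)/NH2(60°) gauche 0.9; Et(120°)/Cl(180°) gauche 0.7; OCH3(240°)/iPr(300°) gauche 1.0; OCH3(240°)/Cl(180°) gauche 0.6 → 3.2 kcal/mol.
Max at 240° (8.0 kcal/mol), min at 300° (3.2 kcal/mol); barrier = 4.8 kcal/mol.

4.8 kcal/mol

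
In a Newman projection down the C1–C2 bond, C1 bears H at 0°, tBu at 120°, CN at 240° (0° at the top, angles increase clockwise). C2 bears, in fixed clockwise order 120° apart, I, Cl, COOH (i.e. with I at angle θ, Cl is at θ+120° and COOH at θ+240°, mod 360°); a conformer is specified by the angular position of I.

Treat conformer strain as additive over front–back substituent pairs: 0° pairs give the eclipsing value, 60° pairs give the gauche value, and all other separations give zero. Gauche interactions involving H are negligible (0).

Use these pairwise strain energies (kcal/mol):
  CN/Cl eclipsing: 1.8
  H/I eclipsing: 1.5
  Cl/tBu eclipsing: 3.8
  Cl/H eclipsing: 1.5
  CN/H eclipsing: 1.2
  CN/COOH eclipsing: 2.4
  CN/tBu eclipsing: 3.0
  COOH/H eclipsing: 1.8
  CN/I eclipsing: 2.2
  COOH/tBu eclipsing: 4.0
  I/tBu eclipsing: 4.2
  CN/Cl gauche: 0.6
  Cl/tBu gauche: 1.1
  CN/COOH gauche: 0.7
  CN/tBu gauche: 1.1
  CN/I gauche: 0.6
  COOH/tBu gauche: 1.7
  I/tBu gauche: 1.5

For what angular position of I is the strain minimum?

I at 0° is eclipsed. H at 0° is eclipsed with I at 0° (1.5); tBu at 120° is eclipsed with Cl at 120° (3.8); CN at 240° is eclipsed with COOH at 240° (2.4). Total 7.7 kcal/mol.
I at 60° is staggered. tBu at 120° is gauche with I at 60° (1.5); tBu at 120° is gauche with Cl at 180° (1.1); CN at 240° is gauche with Cl at 180° (0.6); CN at 240° is gauche with COOH at 300° (0.7). Total 3.9 kcal/mol.
I at 120° is eclipsed. H at 0° is eclipsed with COOH at 0° (1.8); tBu at 120° is eclipsed with I at 120° (4.2); CN at 240° is eclipsed with Cl at 240° (1.8). Total 7.8 kcal/mol.
I at 180° is staggered. tBu at 120° is gauche with I at 180° (1.5); tBu at 120° is gauche with COOH at 60° (1.7); CN at 240° is gauche with I at 180° (0.6); CN at 240° is gauche with Cl at 300° (0.6). Total 4.4 kcal/mol.
I at 240° is eclipsed. H at 0° is eclipsed with Cl at 0° (1.5); tBu at 120° is eclipsed with COOH at 120° (4.0); CN at 240° is eclipsed with I at 240° (2.2). Total 7.7 kcal/mol.
I at 300° is staggered. tBu at 120° is gauche with Cl at 60° (1.1); tBu at 120° is gauche with COOH at 180° (1.7); CN at 240° is gauche with I at 300° (0.6); CN at 240° is gauche with COOH at 180° (0.7). Total 4.1 kcal/mol.
The minimum (3.9 kcal/mol) occurs with I at 60°.

60°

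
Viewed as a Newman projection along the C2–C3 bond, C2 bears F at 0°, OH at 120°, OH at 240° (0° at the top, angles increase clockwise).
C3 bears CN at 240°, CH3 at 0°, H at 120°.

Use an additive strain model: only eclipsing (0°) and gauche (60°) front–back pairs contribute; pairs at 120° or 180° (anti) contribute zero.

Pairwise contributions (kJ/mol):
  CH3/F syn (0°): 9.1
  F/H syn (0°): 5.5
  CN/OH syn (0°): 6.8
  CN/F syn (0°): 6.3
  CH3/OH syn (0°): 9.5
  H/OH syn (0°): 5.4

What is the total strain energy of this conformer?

21.3 kJ/mol

This conformer is eclipsed. F at 0° is eclipsed with CH3 at 0° (9.1); OH at 120° is eclipsed with H at 120° (5.4); OH at 240° is eclipsed with CN at 240° (6.8). Total 21.3 kJ/mol.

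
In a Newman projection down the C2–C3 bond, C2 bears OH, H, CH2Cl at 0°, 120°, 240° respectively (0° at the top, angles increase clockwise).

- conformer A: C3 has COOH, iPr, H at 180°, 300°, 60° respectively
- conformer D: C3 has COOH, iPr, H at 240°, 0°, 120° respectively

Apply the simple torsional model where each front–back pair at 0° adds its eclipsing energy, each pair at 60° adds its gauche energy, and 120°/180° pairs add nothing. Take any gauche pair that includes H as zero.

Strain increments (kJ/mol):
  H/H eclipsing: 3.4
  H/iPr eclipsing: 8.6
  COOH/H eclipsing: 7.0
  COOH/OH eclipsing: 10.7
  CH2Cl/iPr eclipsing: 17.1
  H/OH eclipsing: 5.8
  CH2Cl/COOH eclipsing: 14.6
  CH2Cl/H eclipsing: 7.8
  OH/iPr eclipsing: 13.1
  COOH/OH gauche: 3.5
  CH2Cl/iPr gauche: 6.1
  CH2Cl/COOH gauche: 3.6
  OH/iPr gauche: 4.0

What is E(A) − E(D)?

-17.4 kJ/mol

A (staggered): OH(0°)/iPr(300°) gauche 4.0; CH2Cl(240°)/COOH(180°) gauche 3.6; CH2Cl(240°)/iPr(300°) gauche 6.1 → 13.7 kJ/mol.
D (eclipsed): OH(0°)/iPr(0°) eclipsed 13.1; H(120°)/H(120°) eclipsed 3.4; CH2Cl(240°)/COOH(240°) eclipsed 14.6 → 31.1 kJ/mol.
E(A) − E(D) = 13.7 − 31.1 = -17.4 kJ/mol.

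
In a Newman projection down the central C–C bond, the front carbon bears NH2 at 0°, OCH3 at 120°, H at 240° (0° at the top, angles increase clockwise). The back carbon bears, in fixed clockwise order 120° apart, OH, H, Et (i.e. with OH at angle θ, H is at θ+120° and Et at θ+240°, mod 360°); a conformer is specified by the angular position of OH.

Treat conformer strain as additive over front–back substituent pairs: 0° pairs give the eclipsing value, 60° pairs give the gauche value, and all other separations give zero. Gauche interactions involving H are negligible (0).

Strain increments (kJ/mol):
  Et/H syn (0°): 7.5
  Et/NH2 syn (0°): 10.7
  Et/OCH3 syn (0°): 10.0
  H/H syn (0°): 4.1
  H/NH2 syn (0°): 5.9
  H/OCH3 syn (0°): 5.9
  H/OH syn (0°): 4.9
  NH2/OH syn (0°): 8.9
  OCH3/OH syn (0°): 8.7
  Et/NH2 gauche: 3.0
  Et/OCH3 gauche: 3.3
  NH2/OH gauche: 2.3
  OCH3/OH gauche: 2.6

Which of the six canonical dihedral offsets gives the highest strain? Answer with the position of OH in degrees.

120°

OH at 0° (eclipsed): NH2–OH eclipsed, OCH3–H eclipsed, H–Et eclipsed; 8.9 + 5.9 + 7.5 = 22.3 kJ/mol.
OH at 60° (staggered): NH2–OH gauche, NH2–Et gauche, OCH3–OH gauche; 2.3 + 3.0 + 2.6 = 7.9 kJ/mol.
OH at 120° (eclipsed): NH2–Et eclipsed, OCH3–OH eclipsed, H–H eclipsed; 10.7 + 8.7 + 4.1 = 23.5 kJ/mol.
OH at 180° (staggered): NH2–Et gauche, OCH3–OH gauche, OCH3–Et gauche; 3.0 + 2.6 + 3.3 = 8.9 kJ/mol.
OH at 240° (eclipsed): NH2–H eclipsed, OCH3–Et eclipsed, H–OH eclipsed; 5.9 + 10.0 + 4.9 = 20.8 kJ/mol.
OH at 300° (staggered): NH2–OH gauche, OCH3–Et gauche; 2.3 + 3.3 = 5.6 kJ/mol.
The maximum (23.5 kJ/mol) occurs with OH at 120°.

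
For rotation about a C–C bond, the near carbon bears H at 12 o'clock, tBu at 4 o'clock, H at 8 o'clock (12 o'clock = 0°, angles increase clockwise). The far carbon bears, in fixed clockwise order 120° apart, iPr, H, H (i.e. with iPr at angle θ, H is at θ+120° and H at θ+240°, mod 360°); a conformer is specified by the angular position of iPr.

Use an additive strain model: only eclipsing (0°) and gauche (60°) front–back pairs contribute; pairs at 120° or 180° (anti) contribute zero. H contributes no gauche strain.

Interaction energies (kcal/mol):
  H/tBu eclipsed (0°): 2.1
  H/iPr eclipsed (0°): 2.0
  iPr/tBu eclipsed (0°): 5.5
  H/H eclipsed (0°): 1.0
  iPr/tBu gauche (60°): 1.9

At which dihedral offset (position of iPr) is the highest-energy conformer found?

iPr at 0° (eclipsed): H(0°)/iPr(0°) eclipsed 2.0; tBu(120°)/H(120°) eclipsed 2.1; H(240°)/H(240°) eclipsed 1.0 → 5.1 kcal/mol.
iPr at 60° (staggered): tBu(120°)/iPr(60°) gauche 1.9 → 1.9 kcal/mol.
iPr at 120° (eclipsed): H(0°)/H(0°) eclipsed 1.0; tBu(120°)/iPr(120°) eclipsed 5.5; H(240°)/H(240°) eclipsed 1.0 → 7.5 kcal/mol.
iPr at 180° (staggered): tBu(120°)/iPr(180°) gauche 1.9 → 1.9 kcal/mol.
iPr at 240° (eclipsed): H(0°)/H(0°) eclipsed 1.0; tBu(120°)/H(120°) eclipsed 2.1; H(240°)/iPr(240°) eclipsed 2.0 → 5.1 kcal/mol.
iPr at 300° (staggered): no non-H gauche contacts → 0.0 kcal/mol.
The maximum (7.5 kcal/mol) occurs with iPr at 120°.

120°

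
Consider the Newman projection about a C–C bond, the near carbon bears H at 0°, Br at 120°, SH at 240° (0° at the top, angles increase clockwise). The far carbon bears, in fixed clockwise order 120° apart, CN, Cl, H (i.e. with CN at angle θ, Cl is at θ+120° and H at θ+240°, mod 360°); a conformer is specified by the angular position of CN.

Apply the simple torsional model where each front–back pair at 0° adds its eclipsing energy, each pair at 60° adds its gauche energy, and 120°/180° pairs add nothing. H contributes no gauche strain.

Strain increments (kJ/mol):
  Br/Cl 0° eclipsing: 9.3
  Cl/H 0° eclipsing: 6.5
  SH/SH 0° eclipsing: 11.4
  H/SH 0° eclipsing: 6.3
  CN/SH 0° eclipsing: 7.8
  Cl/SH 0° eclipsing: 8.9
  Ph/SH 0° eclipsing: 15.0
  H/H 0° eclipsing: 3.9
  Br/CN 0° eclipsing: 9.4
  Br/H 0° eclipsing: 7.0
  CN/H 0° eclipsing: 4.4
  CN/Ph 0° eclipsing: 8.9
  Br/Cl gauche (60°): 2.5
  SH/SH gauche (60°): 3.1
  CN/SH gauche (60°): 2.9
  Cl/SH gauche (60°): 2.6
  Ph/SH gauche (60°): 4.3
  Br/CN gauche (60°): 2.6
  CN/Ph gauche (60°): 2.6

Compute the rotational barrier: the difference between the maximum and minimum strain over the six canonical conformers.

CN at 0° (eclipsed): H–CN eclipsed, Br–Cl eclipsed, SH–H eclipsed; 4.4 + 9.3 + 6.3 = 20.0 kJ/mol.
CN at 60° (staggered): Br–CN gauche, Br–Cl gauche, SH–Cl gauche; 2.6 + 2.5 + 2.6 = 7.7 kJ/mol.
CN at 120° (eclipsed): H–H eclipsed, Br–CN eclipsed, SH–Cl eclipsed; 3.9 + 9.4 + 8.9 = 22.2 kJ/mol.
CN at 180° (staggered): Br–CN gauche, SH–CN gauche, SH–Cl gauche; 2.6 + 2.9 + 2.6 = 8.1 kJ/mol.
CN at 240° (eclipsed): H–Cl eclipsed, Br–H eclipsed, SH–CN eclipsed; 6.5 + 7.0 + 7.8 = 21.3 kJ/mol.
CN at 300° (staggered): Br–Cl gauche, SH–CN gauche; 2.5 + 2.9 = 5.4 kJ/mol.
Max at 120° (22.2 kJ/mol), min at 300° (5.4 kJ/mol); barrier = 16.8 kJ/mol.

16.8 kJ/mol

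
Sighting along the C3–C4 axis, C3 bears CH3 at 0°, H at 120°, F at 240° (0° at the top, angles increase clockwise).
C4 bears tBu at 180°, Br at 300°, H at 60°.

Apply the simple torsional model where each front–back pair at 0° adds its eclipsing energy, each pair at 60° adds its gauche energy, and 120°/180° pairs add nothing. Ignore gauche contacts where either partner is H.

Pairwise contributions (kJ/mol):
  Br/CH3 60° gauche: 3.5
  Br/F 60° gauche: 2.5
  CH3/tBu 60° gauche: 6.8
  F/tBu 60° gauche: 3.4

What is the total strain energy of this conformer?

9.4 kJ/mol

This conformer (staggered): CH3(0°)/Br(300°) gauche 3.5; F(240°)/tBu(180°) gauche 3.4; F(240°)/Br(300°) gauche 2.5 → 9.4 kJ/mol.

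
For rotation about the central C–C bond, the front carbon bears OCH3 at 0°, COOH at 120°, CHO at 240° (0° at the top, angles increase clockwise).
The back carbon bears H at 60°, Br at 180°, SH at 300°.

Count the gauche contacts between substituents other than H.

4

Non-H gauche pairs: OCH3(0°)/SH(300°); COOH(120°)/Br(180°); CHO(240°)/Br(180°); CHO(240°)/SH(300°) — 4 interactions.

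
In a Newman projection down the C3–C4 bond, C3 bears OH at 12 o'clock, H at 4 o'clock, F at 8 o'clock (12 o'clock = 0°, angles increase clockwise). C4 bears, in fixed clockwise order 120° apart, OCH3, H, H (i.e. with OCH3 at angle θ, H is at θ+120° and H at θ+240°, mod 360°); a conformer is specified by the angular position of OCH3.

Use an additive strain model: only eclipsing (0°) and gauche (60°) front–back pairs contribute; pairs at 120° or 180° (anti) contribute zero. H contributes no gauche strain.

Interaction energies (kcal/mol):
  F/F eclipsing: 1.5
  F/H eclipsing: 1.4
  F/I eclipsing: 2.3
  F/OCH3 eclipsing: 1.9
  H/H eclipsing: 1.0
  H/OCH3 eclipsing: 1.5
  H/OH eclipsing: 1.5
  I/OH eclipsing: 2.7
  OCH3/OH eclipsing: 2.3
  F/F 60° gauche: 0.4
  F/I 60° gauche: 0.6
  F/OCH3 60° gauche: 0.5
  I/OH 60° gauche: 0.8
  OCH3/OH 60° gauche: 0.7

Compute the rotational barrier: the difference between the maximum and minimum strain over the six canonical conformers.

OCH3 at 0° (eclipsed): OH–OCH3 eclipsed, H–H eclipsed, F–H eclipsed; 2.3 + 1.0 + 1.4 = 4.7 kcal/mol.
OCH3 at 60° (staggered): OH–OCH3 gauche; 0.7 = 0.7 kcal/mol.
OCH3 at 120° (eclipsed): OH–H eclipsed, H–OCH3 eclipsed, F–H eclipsed; 1.5 + 1.5 + 1.4 = 4.4 kcal/mol.
OCH3 at 180° (staggered): F–OCH3 gauche; 0.5 = 0.5 kcal/mol.
OCH3 at 240° (eclipsed): OH–H eclipsed, H–H eclipsed, F–OCH3 eclipsed; 1.5 + 1.0 + 1.9 = 4.4 kcal/mol.
OCH3 at 300° (staggered): OH–OCH3 gauche, F–OCH3 gauche; 0.7 + 0.5 = 1.2 kcal/mol.
Max at 0° (4.7 kcal/mol), min at 180° (0.5 kcal/mol); barrier = 4.2 kcal/mol.

4.2 kcal/mol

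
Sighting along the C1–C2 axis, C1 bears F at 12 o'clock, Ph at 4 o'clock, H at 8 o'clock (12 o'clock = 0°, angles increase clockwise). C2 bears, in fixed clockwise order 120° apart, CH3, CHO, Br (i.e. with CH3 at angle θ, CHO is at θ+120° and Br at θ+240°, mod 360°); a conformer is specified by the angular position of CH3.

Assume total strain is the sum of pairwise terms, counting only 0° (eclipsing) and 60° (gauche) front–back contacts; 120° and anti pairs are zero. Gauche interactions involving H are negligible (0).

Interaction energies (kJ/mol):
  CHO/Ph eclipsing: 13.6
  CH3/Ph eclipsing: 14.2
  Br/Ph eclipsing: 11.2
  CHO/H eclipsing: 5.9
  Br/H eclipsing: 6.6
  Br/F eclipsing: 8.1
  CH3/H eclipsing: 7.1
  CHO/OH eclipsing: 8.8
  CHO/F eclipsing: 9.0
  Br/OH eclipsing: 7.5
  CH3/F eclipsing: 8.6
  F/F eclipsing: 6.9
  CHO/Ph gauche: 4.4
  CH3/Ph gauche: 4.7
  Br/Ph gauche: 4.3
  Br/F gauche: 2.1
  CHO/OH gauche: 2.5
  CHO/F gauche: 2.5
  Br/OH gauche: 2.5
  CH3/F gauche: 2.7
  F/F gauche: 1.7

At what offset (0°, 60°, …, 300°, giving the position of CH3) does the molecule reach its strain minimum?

CH3 at 0° is eclipsed. F at 0° is eclipsed with CH3 at 0° (8.6); Ph at 120° is eclipsed with CHO at 120° (13.6); H at 240° is eclipsed with Br at 240° (6.6). Total 28.8 kJ/mol.
CH3 at 60° is staggered. F at 0° is gauche with CH3 at 60° (2.7); F at 0° is gauche with Br at 300° (2.1); Ph at 120° is gauche with CH3 at 60° (4.7); Ph at 120° is gauche with CHO at 180° (4.4). Total 13.9 kJ/mol.
CH3 at 120° is eclipsed. F at 0° is eclipsed with Br at 0° (8.1); Ph at 120° is eclipsed with CH3 at 120° (14.2); H at 240° is eclipsed with CHO at 240° (5.9). Total 28.2 kJ/mol.
CH3 at 180° is staggered. F at 0° is gauche with CHO at 300° (2.5); F at 0° is gauche with Br at 60° (2.1); Ph at 120° is gauche with CH3 at 180° (4.7); Ph at 120° is gauche with Br at 60° (4.3). Total 13.6 kJ/mol.
CH3 at 240° is eclipsed. F at 0° is eclipsed with CHO at 0° (9.0); Ph at 120° is eclipsed with Br at 120° (11.2); H at 240° is eclipsed with CH3 at 240° (7.1). Total 27.3 kJ/mol.
CH3 at 300° is staggered. F at 0° is gauche with CH3 at 300° (2.7); F at 0° is gauche with CHO at 60° (2.5); Ph at 120° is gauche with CHO at 60° (4.4); Ph at 120° is gauche with Br at 180° (4.3). Total 13.9 kJ/mol.
The minimum (13.6 kJ/mol) occurs with CH3 at 180°.

180°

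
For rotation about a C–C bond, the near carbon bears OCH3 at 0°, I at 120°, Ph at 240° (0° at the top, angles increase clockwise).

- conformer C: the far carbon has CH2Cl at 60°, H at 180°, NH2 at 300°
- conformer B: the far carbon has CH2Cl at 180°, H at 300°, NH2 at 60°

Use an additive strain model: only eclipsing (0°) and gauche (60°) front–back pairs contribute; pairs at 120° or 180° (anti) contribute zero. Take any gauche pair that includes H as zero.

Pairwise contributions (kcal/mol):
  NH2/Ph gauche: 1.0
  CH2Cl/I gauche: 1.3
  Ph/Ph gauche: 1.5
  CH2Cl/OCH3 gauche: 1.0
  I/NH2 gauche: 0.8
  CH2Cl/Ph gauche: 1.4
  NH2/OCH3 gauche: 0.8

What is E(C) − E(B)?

C is staggered. OCH3 at 0° is gauche with CH2Cl at 60° (1.0); OCH3 at 0° is gauche with NH2 at 300° (0.8); I at 120° is gauche with CH2Cl at 60° (1.3); Ph at 240° is gauche with NH2 at 300° (1.0). Total 4.1 kcal/mol.
B is staggered. OCH3 at 0° is gauche with NH2 at 60° (0.8); I at 120° is gauche with CH2Cl at 180° (1.3); I at 120° is gauche with NH2 at 60° (0.8); Ph at 240° is gauche with CH2Cl at 180° (1.4). Total 4.3 kcal/mol.
E(C) − E(B) = 4.1 − 4.3 = -0.2 kcal/mol.

-0.2 kcal/mol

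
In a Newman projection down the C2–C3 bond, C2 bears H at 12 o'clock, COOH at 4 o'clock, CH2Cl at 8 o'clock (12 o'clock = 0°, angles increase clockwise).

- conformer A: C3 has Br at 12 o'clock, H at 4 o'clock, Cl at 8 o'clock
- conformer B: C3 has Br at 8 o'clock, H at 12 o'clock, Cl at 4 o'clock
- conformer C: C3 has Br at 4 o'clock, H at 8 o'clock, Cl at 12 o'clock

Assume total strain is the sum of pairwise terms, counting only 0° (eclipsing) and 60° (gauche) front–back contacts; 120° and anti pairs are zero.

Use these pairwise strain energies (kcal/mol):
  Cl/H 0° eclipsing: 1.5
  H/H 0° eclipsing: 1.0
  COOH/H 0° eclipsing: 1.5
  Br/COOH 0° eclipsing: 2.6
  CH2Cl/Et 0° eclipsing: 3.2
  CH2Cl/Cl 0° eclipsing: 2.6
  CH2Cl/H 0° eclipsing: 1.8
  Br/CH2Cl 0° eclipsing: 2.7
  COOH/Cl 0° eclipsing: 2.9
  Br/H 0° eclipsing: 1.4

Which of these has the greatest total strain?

A (eclipsed): H(0°)/Br(0°) eclipsed 1.4; COOH(120°)/H(120°) eclipsed 1.5; CH2Cl(240°)/Cl(240°) eclipsed 2.6 → 5.5 kcal/mol.
B (eclipsed): H(0°)/H(0°) eclipsed 1.0; COOH(120°)/Cl(120°) eclipsed 2.9; CH2Cl(240°)/Br(240°) eclipsed 2.7 → 6.6 kcal/mol.
C (eclipsed): H(0°)/Cl(0°) eclipsed 1.5; COOH(120°)/Br(120°) eclipsed 2.6; CH2Cl(240°)/H(240°) eclipsed 1.8 → 5.9 kcal/mol.
B has the highest total (6.6 kcal/mol).

B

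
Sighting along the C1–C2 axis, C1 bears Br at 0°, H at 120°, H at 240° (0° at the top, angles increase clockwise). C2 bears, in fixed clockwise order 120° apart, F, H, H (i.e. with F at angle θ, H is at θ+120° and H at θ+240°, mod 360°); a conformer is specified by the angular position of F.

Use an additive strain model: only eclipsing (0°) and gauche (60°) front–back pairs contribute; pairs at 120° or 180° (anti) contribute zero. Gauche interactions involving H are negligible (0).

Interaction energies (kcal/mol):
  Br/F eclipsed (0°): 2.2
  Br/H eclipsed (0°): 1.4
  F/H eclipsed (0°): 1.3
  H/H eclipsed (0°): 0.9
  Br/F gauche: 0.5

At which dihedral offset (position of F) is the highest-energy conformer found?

F at 0° is eclipsed. Br at 0° is eclipsed with F at 0° (2.2); H at 120° is eclipsed with H at 120° (0.9); H at 240° is eclipsed with H at 240° (0.9). Total 4.0 kcal/mol.
F at 60° is staggered. Br at 0° is gauche with F at 60° (0.5). Total 0.5 kcal/mol.
F at 120° is eclipsed. Br at 0° is eclipsed with H at 0° (1.4); H at 120° is eclipsed with F at 120° (1.3); H at 240° is eclipsed with H at 240° (0.9). Total 3.6 kcal/mol.
F at 180° (staggered): no non-H gauche contacts → 0.0 kcal/mol.
F at 240° is eclipsed. Br at 0° is eclipsed with H at 0° (1.4); H at 120° is eclipsed with H at 120° (0.9); H at 240° is eclipsed with F at 240° (1.3). Total 3.6 kcal/mol.
F at 300° is staggered. Br at 0° is gauche with F at 300° (0.5). Total 0.5 kcal/mol.
The maximum (4.0 kcal/mol) occurs with F at 0°.

0°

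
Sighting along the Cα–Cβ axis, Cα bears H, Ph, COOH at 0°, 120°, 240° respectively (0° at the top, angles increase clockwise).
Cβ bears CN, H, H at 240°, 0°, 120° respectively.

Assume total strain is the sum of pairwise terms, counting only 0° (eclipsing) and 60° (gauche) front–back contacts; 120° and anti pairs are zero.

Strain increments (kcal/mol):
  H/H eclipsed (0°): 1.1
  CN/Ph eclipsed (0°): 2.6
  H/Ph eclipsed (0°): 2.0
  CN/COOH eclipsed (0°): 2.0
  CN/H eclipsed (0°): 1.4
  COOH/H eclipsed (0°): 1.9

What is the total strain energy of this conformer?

This conformer (eclipsed): H–H eclipsed, Ph–H eclipsed, COOH–CN eclipsed; 1.1 + 2.0 + 2.0 = 5.1 kcal/mol.

5.1 kcal/mol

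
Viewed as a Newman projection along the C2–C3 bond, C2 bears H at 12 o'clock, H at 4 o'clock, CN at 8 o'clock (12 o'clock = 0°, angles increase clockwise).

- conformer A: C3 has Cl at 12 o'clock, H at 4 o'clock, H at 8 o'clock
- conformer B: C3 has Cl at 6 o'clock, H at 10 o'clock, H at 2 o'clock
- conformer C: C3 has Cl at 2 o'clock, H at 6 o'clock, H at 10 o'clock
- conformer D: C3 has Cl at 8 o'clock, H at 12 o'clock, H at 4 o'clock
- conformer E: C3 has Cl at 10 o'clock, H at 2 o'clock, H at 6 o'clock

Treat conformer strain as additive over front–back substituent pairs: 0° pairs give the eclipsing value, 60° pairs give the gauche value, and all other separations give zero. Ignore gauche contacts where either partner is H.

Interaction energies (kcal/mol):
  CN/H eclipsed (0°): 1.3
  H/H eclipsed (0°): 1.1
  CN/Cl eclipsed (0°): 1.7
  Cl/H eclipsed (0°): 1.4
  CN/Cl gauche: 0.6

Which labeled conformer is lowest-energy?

C

A (eclipsed): H(0°)/Cl(0°) eclipsed 1.4; H(120°)/H(120°) eclipsed 1.1; CN(240°)/H(240°) eclipsed 1.3 → 3.8 kcal/mol.
B (staggered): CN(240°)/Cl(180°) gauche 0.6 → 0.6 kcal/mol.
C (staggered): no non-H gauche contacts → 0.0 kcal/mol.
D (eclipsed): H(0°)/H(0°) eclipsed 1.1; H(120°)/H(120°) eclipsed 1.1; CN(240°)/Cl(240°) eclipsed 1.7 → 3.9 kcal/mol.
E (staggered): CN(240°)/Cl(300°) gauche 0.6 → 0.6 kcal/mol.
C has the lowest total (0.0 kcal/mol).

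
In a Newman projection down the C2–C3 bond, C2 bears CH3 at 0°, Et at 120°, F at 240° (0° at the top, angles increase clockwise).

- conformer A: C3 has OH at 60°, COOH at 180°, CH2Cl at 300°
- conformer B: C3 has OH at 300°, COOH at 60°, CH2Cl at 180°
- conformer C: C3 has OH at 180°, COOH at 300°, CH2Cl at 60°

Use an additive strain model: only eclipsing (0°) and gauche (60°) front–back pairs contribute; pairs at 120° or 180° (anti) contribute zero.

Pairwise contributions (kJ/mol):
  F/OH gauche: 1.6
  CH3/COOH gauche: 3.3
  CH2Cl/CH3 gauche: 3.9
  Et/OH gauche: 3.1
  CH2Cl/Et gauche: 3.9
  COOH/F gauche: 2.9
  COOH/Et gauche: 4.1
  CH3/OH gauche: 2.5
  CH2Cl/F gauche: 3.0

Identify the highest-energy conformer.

A (staggered): CH3(0°)/OH(60°) gauche 2.5; CH3(0°)/CH2Cl(300°) gauche 3.9; Et(120°)/OH(60°) gauche 3.1; Et(120°)/COOH(180°) gauche 4.1; F(240°)/COOH(180°) gauche 2.9; F(240°)/CH2Cl(300°) gauche 3.0 → 19.5 kJ/mol.
B (staggered): CH3(0°)/OH(300°) gauche 2.5; CH3(0°)/COOH(60°) gauche 3.3; Et(120°)/COOH(60°) gauche 4.1; Et(120°)/CH2Cl(180°) gauche 3.9; F(240°)/OH(300°) gauche 1.6; F(240°)/CH2Cl(180°) gauche 3.0 → 18.4 kJ/mol.
C (staggered): CH3(0°)/COOH(300°) gauche 3.3; CH3(0°)/CH2Cl(60°) gauche 3.9; Et(120°)/OH(180°) gauche 3.1; Et(120°)/CH2Cl(60°) gauche 3.9; F(240°)/OH(180°) gauche 1.6; F(240°)/COOH(300°) gauche 2.9 → 18.7 kJ/mol.
A has the highest total (19.5 kJ/mol).

A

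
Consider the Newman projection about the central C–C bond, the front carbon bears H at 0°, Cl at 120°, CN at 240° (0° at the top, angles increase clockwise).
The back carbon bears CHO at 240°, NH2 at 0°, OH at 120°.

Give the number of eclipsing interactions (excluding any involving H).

2

Non-H eclipsing pairs: Cl(120°)/OH(120°); CN(240°)/CHO(240°) — 2 interactions.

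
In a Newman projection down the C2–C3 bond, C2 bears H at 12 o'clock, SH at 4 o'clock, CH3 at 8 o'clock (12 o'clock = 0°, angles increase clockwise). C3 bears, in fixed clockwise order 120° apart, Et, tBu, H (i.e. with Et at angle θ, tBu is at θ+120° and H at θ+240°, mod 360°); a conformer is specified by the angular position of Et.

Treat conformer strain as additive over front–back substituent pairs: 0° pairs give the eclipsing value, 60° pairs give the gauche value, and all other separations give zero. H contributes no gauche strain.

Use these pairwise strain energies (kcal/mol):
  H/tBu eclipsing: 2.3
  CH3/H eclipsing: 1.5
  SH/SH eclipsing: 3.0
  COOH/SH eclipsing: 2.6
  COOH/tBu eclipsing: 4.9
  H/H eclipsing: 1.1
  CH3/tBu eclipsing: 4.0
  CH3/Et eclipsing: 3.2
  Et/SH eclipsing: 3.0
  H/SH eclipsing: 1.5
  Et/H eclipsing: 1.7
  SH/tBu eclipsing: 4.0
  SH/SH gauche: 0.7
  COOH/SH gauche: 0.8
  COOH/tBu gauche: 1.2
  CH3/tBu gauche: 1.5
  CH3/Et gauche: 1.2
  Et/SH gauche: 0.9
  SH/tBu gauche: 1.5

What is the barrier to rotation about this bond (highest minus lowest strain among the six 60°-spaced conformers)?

5.4 kcal/mol

Et at 0° (eclipsed): H(0°)/Et(0°) eclipsed 1.7; SH(120°)/tBu(120°) eclipsed 4.0; CH3(240°)/H(240°) eclipsed 1.5 → 7.2 kcal/mol.
Et at 60° (staggered): SH(120°)/Et(60°) gauche 0.9; SH(120°)/tBu(180°) gauche 1.5; CH3(240°)/tBu(180°) gauche 1.5 → 3.9 kcal/mol.
Et at 120° (eclipsed): H(0°)/H(0°) eclipsed 1.1; SH(120°)/Et(120°) eclipsed 3.0; CH3(240°)/tBu(240°) eclipsed 4.0 → 8.1 kcal/mol.
Et at 180° (staggered): SH(120°)/Et(180°) gauche 0.9; CH3(240°)/Et(180°) gauche 1.2; CH3(240°)/tBu(300°) gauche 1.5 → 3.6 kcal/mol.
Et at 240° (eclipsed): H(0°)/tBu(0°) eclipsed 2.3; SH(120°)/H(120°) eclipsed 1.5; CH3(240°)/Et(240°) eclipsed 3.2 → 7.0 kcal/mol.
Et at 300° (staggered): SH(120°)/tBu(60°) gauche 1.5; CH3(240°)/Et(300°) gauche 1.2 → 2.7 kcal/mol.
Max at 120° (8.1 kcal/mol), min at 300° (2.7 kcal/mol); barrier = 5.4 kcal/mol.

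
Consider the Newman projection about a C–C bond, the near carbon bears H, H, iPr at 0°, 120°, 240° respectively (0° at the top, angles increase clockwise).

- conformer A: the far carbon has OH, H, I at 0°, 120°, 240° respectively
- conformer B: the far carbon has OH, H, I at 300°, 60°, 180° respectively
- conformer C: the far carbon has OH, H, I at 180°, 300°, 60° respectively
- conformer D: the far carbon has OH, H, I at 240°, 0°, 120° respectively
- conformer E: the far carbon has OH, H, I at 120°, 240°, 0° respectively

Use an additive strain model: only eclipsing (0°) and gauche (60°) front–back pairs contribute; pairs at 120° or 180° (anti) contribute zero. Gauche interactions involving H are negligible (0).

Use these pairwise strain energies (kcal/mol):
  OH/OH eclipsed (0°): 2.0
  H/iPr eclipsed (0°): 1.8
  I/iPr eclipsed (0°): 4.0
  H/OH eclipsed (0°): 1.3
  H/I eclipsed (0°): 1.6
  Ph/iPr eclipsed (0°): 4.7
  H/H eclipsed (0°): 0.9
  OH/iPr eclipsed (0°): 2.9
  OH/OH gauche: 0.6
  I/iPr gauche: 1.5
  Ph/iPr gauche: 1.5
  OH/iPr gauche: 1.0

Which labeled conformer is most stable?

A (eclipsed): H(0°)/OH(0°) eclipsed 1.3; H(120°)/H(120°) eclipsed 0.9; iPr(240°)/I(240°) eclipsed 4.0 → 6.2 kcal/mol.
B (staggered): iPr(240°)/OH(300°) gauche 1.0; iPr(240°)/I(180°) gauche 1.5 → 2.5 kcal/mol.
C (staggered): iPr(240°)/OH(180°) gauche 1.0 → 1.0 kcal/mol.
D (eclipsed): H(0°)/H(0°) eclipsed 0.9; H(120°)/I(120°) eclipsed 1.6; iPr(240°)/OH(240°) eclipsed 2.9 → 5.4 kcal/mol.
E (eclipsed): H(0°)/I(0°) eclipsed 1.6; H(120°)/OH(120°) eclipsed 1.3; iPr(240°)/H(240°) eclipsed 1.8 → 4.7 kcal/mol.
C has the lowest total (1.0 kcal/mol).

C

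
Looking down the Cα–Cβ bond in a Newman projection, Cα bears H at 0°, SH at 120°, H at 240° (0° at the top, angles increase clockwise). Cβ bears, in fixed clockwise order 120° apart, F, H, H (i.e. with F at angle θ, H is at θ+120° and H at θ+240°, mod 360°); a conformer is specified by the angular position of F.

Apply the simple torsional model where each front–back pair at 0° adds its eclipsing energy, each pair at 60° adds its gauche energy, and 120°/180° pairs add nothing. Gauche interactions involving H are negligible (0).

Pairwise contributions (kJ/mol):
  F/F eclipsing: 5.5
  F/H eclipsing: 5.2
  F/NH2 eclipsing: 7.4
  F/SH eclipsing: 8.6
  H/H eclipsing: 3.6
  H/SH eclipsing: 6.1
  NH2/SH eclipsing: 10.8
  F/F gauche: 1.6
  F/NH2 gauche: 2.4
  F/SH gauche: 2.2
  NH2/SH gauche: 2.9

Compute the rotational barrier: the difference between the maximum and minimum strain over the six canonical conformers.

F at 0° is eclipsed. H at 0° is eclipsed with F at 0° (5.2); SH at 120° is eclipsed with H at 120° (6.1); H at 240° is eclipsed with H at 240° (3.6). Total 14.9 kJ/mol.
F at 60° is staggered. SH at 120° is gauche with F at 60° (2.2). Total 2.2 kJ/mol.
F at 120° is eclipsed. H at 0° is eclipsed with H at 0° (3.6); SH at 120° is eclipsed with F at 120° (8.6); H at 240° is eclipsed with H at 240° (3.6). Total 15.8 kJ/mol.
F at 180° is staggered. SH at 120° is gauche with F at 180° (2.2). Total 2.2 kJ/mol.
F at 240° is eclipsed. H at 0° is eclipsed with H at 0° (3.6); SH at 120° is eclipsed with H at 120° (6.1); H at 240° is eclipsed with F at 240° (5.2). Total 14.9 kJ/mol.
F at 300° (staggered): no non-H gauche contacts → 0.0 kJ/mol.
Max at 120° (15.8 kJ/mol), min at 300° (0.0 kJ/mol); barrier = 15.8 kJ/mol.

15.8 kJ/mol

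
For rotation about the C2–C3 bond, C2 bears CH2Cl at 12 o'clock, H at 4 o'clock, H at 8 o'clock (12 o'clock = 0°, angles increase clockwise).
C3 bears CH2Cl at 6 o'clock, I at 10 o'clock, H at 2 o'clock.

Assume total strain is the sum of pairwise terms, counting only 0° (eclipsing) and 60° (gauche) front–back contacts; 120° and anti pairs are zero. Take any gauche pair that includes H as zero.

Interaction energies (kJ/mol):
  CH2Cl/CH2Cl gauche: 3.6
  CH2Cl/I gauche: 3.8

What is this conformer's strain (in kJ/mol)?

This conformer (staggered): CH2Cl–I gauche; 3.8 = 3.8 kJ/mol.

3.8 kJ/mol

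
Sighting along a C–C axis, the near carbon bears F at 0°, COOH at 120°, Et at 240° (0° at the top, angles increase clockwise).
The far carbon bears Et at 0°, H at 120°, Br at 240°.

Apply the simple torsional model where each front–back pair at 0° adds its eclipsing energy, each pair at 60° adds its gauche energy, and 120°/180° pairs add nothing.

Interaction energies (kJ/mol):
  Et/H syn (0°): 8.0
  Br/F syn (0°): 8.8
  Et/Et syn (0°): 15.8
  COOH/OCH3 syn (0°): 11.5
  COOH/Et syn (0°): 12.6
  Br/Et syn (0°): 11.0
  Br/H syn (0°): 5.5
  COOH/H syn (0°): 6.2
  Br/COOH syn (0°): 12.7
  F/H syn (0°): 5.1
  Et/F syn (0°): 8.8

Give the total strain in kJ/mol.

This conformer (eclipsed): F(0°)/Et(0°) eclipsed 8.8; COOH(120°)/H(120°) eclipsed 6.2; Et(240°)/Br(240°) eclipsed 11.0 → 26.0 kJ/mol.

26.0 kJ/mol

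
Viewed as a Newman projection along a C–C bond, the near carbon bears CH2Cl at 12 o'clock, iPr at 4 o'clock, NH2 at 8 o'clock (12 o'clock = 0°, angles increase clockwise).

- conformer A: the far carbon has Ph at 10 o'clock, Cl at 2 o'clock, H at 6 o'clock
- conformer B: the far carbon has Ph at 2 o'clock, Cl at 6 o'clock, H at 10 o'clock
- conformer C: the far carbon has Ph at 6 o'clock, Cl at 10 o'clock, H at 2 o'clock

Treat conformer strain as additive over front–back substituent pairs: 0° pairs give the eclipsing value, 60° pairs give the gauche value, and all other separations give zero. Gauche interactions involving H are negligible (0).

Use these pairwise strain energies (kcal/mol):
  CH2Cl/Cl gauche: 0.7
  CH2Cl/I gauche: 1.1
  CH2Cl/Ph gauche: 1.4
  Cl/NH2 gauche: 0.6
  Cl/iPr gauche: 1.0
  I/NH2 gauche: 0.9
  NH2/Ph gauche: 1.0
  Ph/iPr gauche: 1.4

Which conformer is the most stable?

C

A (staggered): CH2Cl(0°)/Ph(300°) gauche 1.4; CH2Cl(0°)/Cl(60°) gauche 0.7; iPr(120°)/Cl(60°) gauche 1.0; NH2(240°)/Ph(300°) gauche 1.0 → 4.1 kcal/mol.
B (staggered): CH2Cl(0°)/Ph(60°) gauche 1.4; iPr(120°)/Ph(60°) gauche 1.4; iPr(120°)/Cl(180°) gauche 1.0; NH2(240°)/Cl(180°) gauche 0.6 → 4.4 kcal/mol.
C (staggered): CH2Cl(0°)/Cl(300°) gauche 0.7; iPr(120°)/Ph(180°) gauche 1.4; NH2(240°)/Ph(180°) gauche 1.0; NH2(240°)/Cl(300°) gauche 0.6 → 3.7 kcal/mol.
C has the lowest total (3.7 kcal/mol).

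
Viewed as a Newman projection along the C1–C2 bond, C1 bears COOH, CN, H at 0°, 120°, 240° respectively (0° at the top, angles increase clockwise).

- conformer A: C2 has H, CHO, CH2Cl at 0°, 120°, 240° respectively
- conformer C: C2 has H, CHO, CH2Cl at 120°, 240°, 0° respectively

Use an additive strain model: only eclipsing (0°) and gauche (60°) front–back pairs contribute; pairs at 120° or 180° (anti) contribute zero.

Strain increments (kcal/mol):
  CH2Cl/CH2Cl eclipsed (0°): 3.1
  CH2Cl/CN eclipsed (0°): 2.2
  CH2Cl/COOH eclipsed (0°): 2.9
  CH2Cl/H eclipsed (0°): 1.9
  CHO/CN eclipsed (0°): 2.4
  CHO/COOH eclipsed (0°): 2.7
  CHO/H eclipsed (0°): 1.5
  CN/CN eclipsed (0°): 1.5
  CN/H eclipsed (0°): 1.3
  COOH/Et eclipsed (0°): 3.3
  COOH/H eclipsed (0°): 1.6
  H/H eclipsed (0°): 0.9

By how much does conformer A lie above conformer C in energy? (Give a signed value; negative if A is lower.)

+0.2 kcal/mol

A is eclipsed. COOH at 0° is eclipsed with H at 0° (1.6); CN at 120° is eclipsed with CHO at 120° (2.4); H at 240° is eclipsed with CH2Cl at 240° (1.9). Total 5.9 kcal/mol.
C is eclipsed. COOH at 0° is eclipsed with CH2Cl at 0° (2.9); CN at 120° is eclipsed with H at 120° (1.3); H at 240° is eclipsed with CHO at 240° (1.5). Total 5.7 kcal/mol.
E(A) − E(C) = 5.9 − 5.7 = +0.2 kcal/mol.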